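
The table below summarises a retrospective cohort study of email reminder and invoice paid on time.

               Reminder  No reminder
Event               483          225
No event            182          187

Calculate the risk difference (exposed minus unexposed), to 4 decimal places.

Reading the table with exposure as columns: a = 483 (Reminder, case), b = 182 (Reminder, non-case), c = 225 (No reminder, case), d = 187.
Risk in exposed = 483/665 = 0.726316; risk in unexposed = 225/412 = 0.546117.
Risk difference = 0.726316 − 0.546117 = 0.180199

0.1802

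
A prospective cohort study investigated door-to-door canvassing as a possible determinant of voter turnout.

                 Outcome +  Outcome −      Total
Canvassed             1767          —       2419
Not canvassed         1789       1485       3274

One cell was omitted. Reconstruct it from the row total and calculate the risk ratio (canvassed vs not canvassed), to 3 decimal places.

The missing cell is in the exposed row: 2419 − 1767 = 652.
So a = 1767, b = 652, c = 1789, d = 1485.
RR = [a/(a+b)] / [c/(c+d)] = (1767/2419) / (1789/3274) = 0.73047/0.54643 = 1.33681

1.337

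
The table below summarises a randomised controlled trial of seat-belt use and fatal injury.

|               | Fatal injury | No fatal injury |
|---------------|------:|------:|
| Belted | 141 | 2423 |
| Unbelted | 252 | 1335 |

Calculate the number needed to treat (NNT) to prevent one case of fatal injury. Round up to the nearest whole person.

Risk in treated group = 141/2564 = 0.05499; risk in control = 252/1587 = 0.15879.
Absolute risk reduction = 0.15879 − 0.05499 = 0.10380
NNT = 1 / ARR = 1 / 0.10380 = 9.634 → round up → 10

10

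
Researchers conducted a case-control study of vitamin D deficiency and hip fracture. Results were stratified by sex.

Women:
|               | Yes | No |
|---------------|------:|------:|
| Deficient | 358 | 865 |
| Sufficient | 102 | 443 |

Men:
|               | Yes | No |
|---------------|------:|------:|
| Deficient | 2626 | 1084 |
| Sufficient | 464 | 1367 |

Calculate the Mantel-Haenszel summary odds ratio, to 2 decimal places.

OR_MH = Σ(aᵢdᵢ/nᵢ) / Σ(bᵢcᵢ/nᵢ), where nᵢ is the stratum total.
Stratum 1 (Women): n = 1768; a·d/n = 358·443/1768 = 89.7025; b·c/n = 865·102/1768 = 49.9038
Stratum 2 (Men): n = 5541; a·d/n = 2626·1367/5541 = 647.8509; b·c/n = 1084·464/5541 = 90.7735
OR_MH = (89.7025 + 647.8509) / (49.9038 + 90.7735) = 737.5534 / 140.6774 = 5.24287

5.24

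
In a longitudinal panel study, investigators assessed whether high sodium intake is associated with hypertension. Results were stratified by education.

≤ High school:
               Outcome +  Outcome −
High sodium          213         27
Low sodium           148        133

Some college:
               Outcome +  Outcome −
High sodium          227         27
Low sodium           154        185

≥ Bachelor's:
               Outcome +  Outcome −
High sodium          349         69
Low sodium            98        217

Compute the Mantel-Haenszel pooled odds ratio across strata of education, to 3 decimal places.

OR_MH = Σ(aᵢdᵢ/nᵢ) / Σ(bᵢcᵢ/nᵢ), where nᵢ is the stratum total.
Stratum 1 (≤ High school): n = 521; a·d/n = 213·133/521 = 54.3743; b·c/n = 27·148/521 = 7.6699
Stratum 2 (Some college): n = 593; a·d/n = 227·185/593 = 70.8179; b·c/n = 27·154/593 = 7.0118
Stratum 3 (≥ Bachelor's): n = 733; a·d/n = 349·217/733 = 103.3192; b·c/n = 69·98/733 = 9.2251
OR_MH = (54.3743 + 70.8179 + 103.3192) / (7.6699 + 7.0118 + 9.2251) = 228.5114 / 23.9068 = 9.55844

9.558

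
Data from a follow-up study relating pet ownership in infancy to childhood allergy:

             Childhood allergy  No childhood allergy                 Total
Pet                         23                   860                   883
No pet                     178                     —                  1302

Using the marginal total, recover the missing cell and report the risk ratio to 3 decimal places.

0.191

The missing cell is in the unexposed row: 1302 − 178 = 1124.
So a = 23, b = 860, c = 178, d = 1124.
RR = [a/(a+b)] / [c/(c+d)] = (23/883) / (178/1302) = 0.02605/0.13671 = 0.19053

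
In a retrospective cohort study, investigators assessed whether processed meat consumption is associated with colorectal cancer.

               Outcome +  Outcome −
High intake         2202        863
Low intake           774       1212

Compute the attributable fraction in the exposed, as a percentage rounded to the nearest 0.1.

45.8

Cells: a = 2202, b = 863, c = 774, d = 1212.
Risk in exposed = 2202/3065 = 0.71843; risk in unexposed = 774/1986 = 0.38973.
RR = 0.71843/0.38973 = 1.84342
AR% = (RR − 1)/RR × 100 = (1.84342 − 1)/1.84342 × 100 = 45.7531%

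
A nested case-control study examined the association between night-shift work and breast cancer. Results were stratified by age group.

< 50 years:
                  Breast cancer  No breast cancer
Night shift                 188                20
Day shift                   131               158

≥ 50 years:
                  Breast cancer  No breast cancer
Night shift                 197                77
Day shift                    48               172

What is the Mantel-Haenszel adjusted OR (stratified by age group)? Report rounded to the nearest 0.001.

10.065

OR_MH = Σ(aᵢdᵢ/nᵢ) / Σ(bᵢcᵢ/nᵢ), where nᵢ is the stratum total.
Stratum 1 (< 50 years): n = 497; a·d/n = 188·158/497 = 59.7666; b·c/n = 20·131/497 = 5.2716
Stratum 2 (≥ 50 years): n = 494; a·d/n = 197·172/494 = 68.5911; b·c/n = 77·48/494 = 7.4818
OR_MH = (59.7666 + 68.5911) / (5.2716 + 7.4818) = 128.3577 / 12.7534 = 10.06458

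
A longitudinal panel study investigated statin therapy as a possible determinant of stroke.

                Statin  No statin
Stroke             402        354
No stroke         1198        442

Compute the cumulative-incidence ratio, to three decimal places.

0.565

Reading the table with exposure as columns: a = 402 (Statin, case), b = 1198 (Statin, non-case), c = 354 (No statin, case), d = 442.
Risk in exposed = 402/1600 = 0.25125; risk in unexposed = 354/796 = 0.44472.
RR = 0.25125 / 0.44472 = 0.56496
The risk is 44% lower among the exposed than among the unexposed.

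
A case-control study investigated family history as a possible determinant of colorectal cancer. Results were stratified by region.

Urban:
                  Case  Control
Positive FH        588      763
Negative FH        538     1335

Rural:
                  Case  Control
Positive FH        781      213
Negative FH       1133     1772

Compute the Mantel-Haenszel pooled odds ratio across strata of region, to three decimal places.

3.163

OR_MH = Σ(aᵢdᵢ/nᵢ) / Σ(bᵢcᵢ/nᵢ), where nᵢ is the stratum total.
Stratum 1 (Urban): n = 3224; a·d/n = 588·1335/3224 = 243.4801; b·c/n = 763·538/3224 = 127.3244
Stratum 2 (Rural): n = 3899; a·d/n = 781·1772/3899 = 354.9454; b·c/n = 213·1133/3899 = 61.8951
OR_MH = (243.4801 + 354.9454) / (127.3244 + 61.8951) = 598.4255 / 189.2195 = 3.16260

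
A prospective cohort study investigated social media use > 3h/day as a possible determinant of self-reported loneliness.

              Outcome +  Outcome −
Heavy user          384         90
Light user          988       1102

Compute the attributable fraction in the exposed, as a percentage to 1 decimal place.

41.6

Cells: a = 384, b = 90, c = 988, d = 1102.
Risk in exposed = 384/474 = 0.81013; risk in unexposed = 988/2090 = 0.47273.
RR = 0.81013/0.47273 = 1.71373
AR% = (RR − 1)/RR × 100 = (1.71373 − 1)/1.71373 × 100 = 41.6477%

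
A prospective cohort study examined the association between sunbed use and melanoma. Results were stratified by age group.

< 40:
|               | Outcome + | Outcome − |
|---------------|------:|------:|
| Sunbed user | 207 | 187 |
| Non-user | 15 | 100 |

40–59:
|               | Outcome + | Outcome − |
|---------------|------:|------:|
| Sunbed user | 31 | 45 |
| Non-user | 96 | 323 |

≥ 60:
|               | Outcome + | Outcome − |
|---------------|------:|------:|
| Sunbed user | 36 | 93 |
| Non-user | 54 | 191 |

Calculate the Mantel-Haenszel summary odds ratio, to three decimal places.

2.866

OR_MH = Σ(aᵢdᵢ/nᵢ) / Σ(bᵢcᵢ/nᵢ), where nᵢ is the stratum total.
Stratum 1 (< 40): n = 509; a·d/n = 207·100/509 = 40.6680; b·c/n = 187·15/509 = 5.5108
Stratum 2 (40–59): n = 495; a·d/n = 31·323/495 = 20.2283; b·c/n = 45·96/495 = 8.7273
Stratum 3 (≥ 60): n = 374; a·d/n = 36·191/374 = 18.3850; b·c/n = 93·54/374 = 13.4278
OR_MH = (40.6680 + 20.2283 + 18.3850) / (5.5108 + 8.7273 + 13.4278) = 79.2813 / 27.6659 = 2.86567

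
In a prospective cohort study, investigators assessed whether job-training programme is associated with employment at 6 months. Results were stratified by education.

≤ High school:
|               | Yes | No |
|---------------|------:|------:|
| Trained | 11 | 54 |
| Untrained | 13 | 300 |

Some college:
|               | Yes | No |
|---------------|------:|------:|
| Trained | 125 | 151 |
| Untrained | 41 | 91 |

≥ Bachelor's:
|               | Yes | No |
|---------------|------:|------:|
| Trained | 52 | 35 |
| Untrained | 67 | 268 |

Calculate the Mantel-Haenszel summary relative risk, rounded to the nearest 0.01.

2.07

RR_MH = Σ(aᵢ·n₀ᵢ/nᵢ) / Σ(cᵢ·n₁ᵢ/nᵢ), with n₁ᵢ = aᵢ+bᵢ (exposed), n₀ᵢ = cᵢ+dᵢ (unexposed), nᵢ = n₁ᵢ+n₀ᵢ.
Stratum 1 (≤ High school): n₁ = 65, n₀ = 313, n = 378; a·n₀/n = 11·313/378 = 9.1085; c·n₁/n = 13·65/378 = 2.2354
Stratum 2 (Some college): n₁ = 276, n₀ = 132, n = 408; a·n₀/n = 125·132/408 = 40.4412; c·n₁/n = 41·276/408 = 27.7353
Stratum 3 (≥ Bachelor's): n₁ = 87, n₀ = 335, n = 422; a·n₀/n = 52·335/422 = 41.2796; c·n₁/n = 67·87/422 = 13.8128
RR_MH = (9.1085 + 40.4412 + 41.2796) / (2.2354 + 27.7353 + 13.8128) = 90.8293 / 43.7835 = 2.07451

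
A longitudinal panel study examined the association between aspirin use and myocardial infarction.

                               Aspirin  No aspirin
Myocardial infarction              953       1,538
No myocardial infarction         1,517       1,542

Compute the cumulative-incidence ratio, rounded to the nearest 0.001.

0.773

Reading the table with exposure as columns: a = 953 (Aspirin, case), b = 1517 (Aspirin, non-case), c = 1538 (No aspirin, case), d = 1542.
Risk in exposed = 953/2470 = 0.38583; risk in unexposed = 1538/3080 = 0.49935.
RR = 0.38583 / 0.49935 = 0.77266
The risk is 23% lower among the exposed than among the unexposed.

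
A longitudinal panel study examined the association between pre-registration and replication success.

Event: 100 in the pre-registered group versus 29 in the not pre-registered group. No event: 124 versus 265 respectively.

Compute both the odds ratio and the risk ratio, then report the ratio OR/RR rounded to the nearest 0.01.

From the description: a = 100, b = 124, c = 29, d = 265.
OR = (100·265)/(124·29) = 26500/3596 = 7.36930
Risk in exposed = 100/224 = 0.44643; risk in unexposed = 29/294 = 0.09864; RR = 4.52586
OR/RR = 7.36930 / 4.52586 = 1.62826
The outcome is not rare, so the OR lies further from 1 than the RR.

1.63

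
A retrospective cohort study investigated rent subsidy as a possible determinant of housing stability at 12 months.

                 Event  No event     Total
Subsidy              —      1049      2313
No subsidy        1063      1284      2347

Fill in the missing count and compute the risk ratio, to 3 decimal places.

1.207

The missing cell is in the exposed row: 2313 − 1049 = 1264.
So a = 1264, b = 1049, c = 1063, d = 1284.
RR = [a/(a+b)] / [c/(c+d)] = (1264/2313) / (1063/2347) = 0.54648/0.45292 = 1.20657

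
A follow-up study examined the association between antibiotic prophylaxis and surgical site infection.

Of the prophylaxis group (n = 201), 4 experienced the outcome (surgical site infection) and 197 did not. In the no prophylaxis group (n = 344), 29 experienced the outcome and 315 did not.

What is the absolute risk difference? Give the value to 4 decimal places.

From the description: a = 4, b = 197, c = 29, d = 315.
Risk in exposed = 4/201 = 0.019900; risk in unexposed = 29/344 = 0.084302.
Risk difference = 0.019900 − 0.084302 = -0.064402

-0.0644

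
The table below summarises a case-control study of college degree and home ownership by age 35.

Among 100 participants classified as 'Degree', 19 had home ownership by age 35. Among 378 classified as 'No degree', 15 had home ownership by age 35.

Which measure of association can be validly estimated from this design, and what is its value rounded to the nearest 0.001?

5.677

From the description: a = 19, b = 81, c = 15, d = 363.
This is a case-control study: participants were sampled on outcome status, so risks in the source population cannot be estimated directly — relative risk is not valid here. The odds ratio is the appropriate measure.
OR = (a·d)/(b·c) = (19 × 363) / (81 × 15) = 6897 / 1215 = 5.67654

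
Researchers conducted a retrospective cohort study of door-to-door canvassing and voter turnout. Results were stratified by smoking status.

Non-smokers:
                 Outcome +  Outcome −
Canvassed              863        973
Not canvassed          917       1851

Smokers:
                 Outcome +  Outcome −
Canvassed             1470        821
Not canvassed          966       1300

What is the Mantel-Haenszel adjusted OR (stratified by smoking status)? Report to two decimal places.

OR_MH = Σ(aᵢdᵢ/nᵢ) / Σ(bᵢcᵢ/nᵢ), where nᵢ is the stratum total.
Stratum 1 (Non-smokers): n = 4604; a·d/n = 863·1851/4604 = 346.9620; b·c/n = 973·917/4604 = 193.7969
Stratum 2 (Smokers): n = 4557; a·d/n = 1470·1300/4557 = 419.3548; b·c/n = 821·966/4557 = 174.0369
OR_MH = (346.9620 + 419.3548) / (193.7969 + 174.0369) = 766.3168 / 367.8338 = 2.08332

2.08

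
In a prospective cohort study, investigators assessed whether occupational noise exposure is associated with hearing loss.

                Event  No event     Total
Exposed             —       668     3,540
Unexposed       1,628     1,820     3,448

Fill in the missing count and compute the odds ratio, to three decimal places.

4.806

The missing cell is in the exposed row: 3540 − 668 = 2872.
So a = 2872, b = 668, c = 1628, d = 1820.
OR = (a·d)/(b·c) = (2872 × 1820) / (668 × 1628) = 5227040 / 1087504 = 4.80646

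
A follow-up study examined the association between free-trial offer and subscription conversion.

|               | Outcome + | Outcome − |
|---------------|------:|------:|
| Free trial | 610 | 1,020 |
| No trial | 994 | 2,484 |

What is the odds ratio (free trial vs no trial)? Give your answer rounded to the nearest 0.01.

1.49

Cells: a = 610, b = 1020, c = 994, d = 2484.
OR = (a·d)/(b·c) = (610 × 2484) / (1020 × 994) = 1515240 / 1013880 = 1.49450
The odds of subscription conversion are about 1.49 times as high in the free trial group.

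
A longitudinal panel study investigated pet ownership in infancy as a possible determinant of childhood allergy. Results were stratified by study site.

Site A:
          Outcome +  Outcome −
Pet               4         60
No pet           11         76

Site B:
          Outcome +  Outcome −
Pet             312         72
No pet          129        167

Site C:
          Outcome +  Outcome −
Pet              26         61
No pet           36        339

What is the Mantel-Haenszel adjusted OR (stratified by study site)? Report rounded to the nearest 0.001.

OR_MH = Σ(aᵢdᵢ/nᵢ) / Σ(bᵢcᵢ/nᵢ), where nᵢ is the stratum total.
Stratum 1 (Site A): n = 151; a·d/n = 4·76/151 = 2.0132; b·c/n = 60·11/151 = 4.3709
Stratum 2 (Site B): n = 680; a·d/n = 312·167/680 = 76.6235; b·c/n = 72·129/680 = 13.6588
Stratum 3 (Site C): n = 462; a·d/n = 26·339/462 = 19.0779; b·c/n = 61·36/462 = 4.7532
OR_MH = (2.0132 + 76.6235 + 19.0779) / (4.3709 + 13.6588 + 4.7532) = 97.7147 / 22.7829 = 4.28894

4.289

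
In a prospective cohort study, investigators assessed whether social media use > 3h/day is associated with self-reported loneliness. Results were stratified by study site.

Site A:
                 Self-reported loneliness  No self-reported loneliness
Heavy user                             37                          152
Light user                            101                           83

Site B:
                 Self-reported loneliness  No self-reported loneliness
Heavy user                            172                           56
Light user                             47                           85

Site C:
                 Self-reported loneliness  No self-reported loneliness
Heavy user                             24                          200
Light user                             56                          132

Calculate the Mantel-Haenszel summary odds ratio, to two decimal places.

0.75

OR_MH = Σ(aᵢdᵢ/nᵢ) / Σ(bᵢcᵢ/nᵢ), where nᵢ is the stratum total.
Stratum 1 (Site A): n = 373; a·d/n = 37·83/373 = 8.2332; b·c/n = 152·101/373 = 41.1582
Stratum 2 (Site B): n = 360; a·d/n = 172·85/360 = 40.6111; b·c/n = 56·47/360 = 7.3111
Stratum 3 (Site C): n = 412; a·d/n = 24·132/412 = 7.6893; b·c/n = 200·56/412 = 27.1845
OR_MH = (8.2332 + 40.6111 + 7.6893) / (41.1582 + 7.3111 + 27.1845) = 56.5337 / 75.6538 = 0.74727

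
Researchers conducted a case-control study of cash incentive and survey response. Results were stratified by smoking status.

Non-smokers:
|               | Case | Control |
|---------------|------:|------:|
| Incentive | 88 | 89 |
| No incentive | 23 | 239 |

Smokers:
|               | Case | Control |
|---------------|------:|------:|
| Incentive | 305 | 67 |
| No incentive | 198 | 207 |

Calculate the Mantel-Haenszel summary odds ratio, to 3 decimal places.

OR_MH = Σ(aᵢdᵢ/nᵢ) / Σ(bᵢcᵢ/nᵢ), where nᵢ is the stratum total.
Stratum 1 (Non-smokers): n = 439; a·d/n = 88·239/439 = 47.9089; b·c/n = 89·23/439 = 4.6629
Stratum 2 (Smokers): n = 777; a·d/n = 305·207/777 = 81.2548; b·c/n = 67·198/777 = 17.0734
OR_MH = (47.9089 + 81.2548) / (4.6629 + 17.0734) = 129.1637 / 21.7362 = 5.94232

5.942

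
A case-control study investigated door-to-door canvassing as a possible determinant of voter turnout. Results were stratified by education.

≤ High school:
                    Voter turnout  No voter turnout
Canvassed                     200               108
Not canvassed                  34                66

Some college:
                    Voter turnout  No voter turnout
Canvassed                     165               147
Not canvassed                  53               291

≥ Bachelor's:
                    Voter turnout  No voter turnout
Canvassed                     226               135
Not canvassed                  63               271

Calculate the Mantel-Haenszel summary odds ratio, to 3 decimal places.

5.849

OR_MH = Σ(aᵢdᵢ/nᵢ) / Σ(bᵢcᵢ/nᵢ), where nᵢ is the stratum total.
Stratum 1 (≤ High school): n = 408; a·d/n = 200·66/408 = 32.3529; b·c/n = 108·34/408 = 9.0000
Stratum 2 (Some college): n = 656; a·d/n = 165·291/656 = 73.1936; b·c/n = 147·53/656 = 11.8765
Stratum 3 (≥ Bachelor's): n = 695; a·d/n = 226·271/695 = 88.1237; b·c/n = 135·63/695 = 12.2374
OR_MH = (32.3529 + 73.1936 + 88.1237) / (9.0000 + 11.8765 + 12.2374) = 193.6703 / 33.1139 = 5.84860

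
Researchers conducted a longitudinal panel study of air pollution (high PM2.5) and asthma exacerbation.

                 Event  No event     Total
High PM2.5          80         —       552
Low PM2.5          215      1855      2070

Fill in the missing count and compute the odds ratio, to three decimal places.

The missing cell is in the exposed row: 552 − 80 = 472.
So a = 80, b = 472, c = 215, d = 1855.
OR = (a·d)/(b·c) = (80 × 1855) / (472 × 215) = 148400 / 101480 = 1.46236

1.462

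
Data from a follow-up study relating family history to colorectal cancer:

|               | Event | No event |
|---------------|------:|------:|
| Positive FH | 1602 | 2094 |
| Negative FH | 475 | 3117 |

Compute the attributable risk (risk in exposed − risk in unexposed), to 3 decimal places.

0.301

Cells: a = 1602, b = 2094, c = 475, d = 3117.
Risk in exposed = 1602/3696 = 0.433442; risk in unexposed = 475/3592 = 0.132238.
Risk difference = 0.433442 − 0.132238 = 0.301203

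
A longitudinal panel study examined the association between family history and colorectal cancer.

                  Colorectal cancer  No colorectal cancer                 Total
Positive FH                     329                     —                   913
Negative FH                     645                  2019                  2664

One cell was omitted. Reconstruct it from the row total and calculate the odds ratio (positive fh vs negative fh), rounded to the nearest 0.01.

The missing cell is in the exposed row: 913 − 329 = 584.
So a = 329, b = 584, c = 645, d = 2019.
OR = (a·d)/(b·c) = (329 × 2019) / (584 × 645) = 664251 / 376680 = 1.76344

1.76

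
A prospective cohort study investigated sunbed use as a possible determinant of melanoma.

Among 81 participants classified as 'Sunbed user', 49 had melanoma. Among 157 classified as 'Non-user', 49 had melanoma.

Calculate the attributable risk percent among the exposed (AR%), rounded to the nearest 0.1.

48.4

From the description: a = 49, b = 32, c = 49, d = 108.
Risk in exposed = 49/81 = 0.60494; risk in unexposed = 49/157 = 0.31210.
RR = 0.60494/0.31210 = 1.93827
AR% = (RR − 1)/RR × 100 = (1.93827 − 1)/1.93827 × 100 = 48.4076%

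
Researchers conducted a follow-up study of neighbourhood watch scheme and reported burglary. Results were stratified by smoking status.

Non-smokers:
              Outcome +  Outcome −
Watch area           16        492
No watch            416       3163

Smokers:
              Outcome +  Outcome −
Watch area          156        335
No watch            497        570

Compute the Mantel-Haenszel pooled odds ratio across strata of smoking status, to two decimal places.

OR_MH = Σ(aᵢdᵢ/nᵢ) / Σ(bᵢcᵢ/nᵢ), where nᵢ is the stratum total.
Stratum 1 (Non-smokers): n = 4087; a·d/n = 16·3163/4087 = 12.3827; b·c/n = 492·416/4087 = 50.0788
Stratum 2 (Smokers): n = 1558; a·d/n = 156·570/1558 = 57.0732; b·c/n = 335·497/1558 = 106.8646
OR_MH = (12.3827 + 57.0732) / (50.0788 + 106.8646) = 69.4558 / 156.9434 = 0.44255

0.44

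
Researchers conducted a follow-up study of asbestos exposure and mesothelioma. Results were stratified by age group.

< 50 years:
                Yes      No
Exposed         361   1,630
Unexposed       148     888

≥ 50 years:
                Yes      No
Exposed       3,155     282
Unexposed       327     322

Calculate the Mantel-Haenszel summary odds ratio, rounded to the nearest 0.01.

OR_MH = Σ(aᵢdᵢ/nᵢ) / Σ(bᵢcᵢ/nᵢ), where nᵢ is the stratum total.
Stratum 1 (< 50 years): n = 3027; a·d/n = 361·888/3027 = 105.9029; b·c/n = 1630·148/3027 = 79.6961
Stratum 2 (≥ 50 years): n = 4086; a·d/n = 3155·322/4086 = 248.6319; b·c/n = 282·327/4086 = 22.5683
OR_MH = (105.9029 + 248.6319) / (79.6961 + 22.5683) = 354.5348 / 102.2644 = 3.46685

3.47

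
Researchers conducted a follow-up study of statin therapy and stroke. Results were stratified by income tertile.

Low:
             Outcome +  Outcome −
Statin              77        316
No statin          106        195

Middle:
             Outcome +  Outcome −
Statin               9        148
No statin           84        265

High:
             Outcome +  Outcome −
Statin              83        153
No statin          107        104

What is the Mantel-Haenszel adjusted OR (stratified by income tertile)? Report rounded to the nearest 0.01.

0.42

OR_MH = Σ(aᵢdᵢ/nᵢ) / Σ(bᵢcᵢ/nᵢ), where nᵢ is the stratum total.
Stratum 1 (Low): n = 694; a·d/n = 77·195/694 = 21.6354; b·c/n = 316·106/694 = 48.2651
Stratum 2 (Middle): n = 506; a·d/n = 9·265/506 = 4.7134; b·c/n = 148·84/506 = 24.5692
Stratum 3 (High): n = 447; a·d/n = 83·104/447 = 19.3110; b·c/n = 153·107/447 = 36.6242
OR_MH = (21.6354 + 4.7134 + 19.3110) / (48.2651 + 24.5692 + 36.6242) = 45.6598 / 109.4585 = 0.41714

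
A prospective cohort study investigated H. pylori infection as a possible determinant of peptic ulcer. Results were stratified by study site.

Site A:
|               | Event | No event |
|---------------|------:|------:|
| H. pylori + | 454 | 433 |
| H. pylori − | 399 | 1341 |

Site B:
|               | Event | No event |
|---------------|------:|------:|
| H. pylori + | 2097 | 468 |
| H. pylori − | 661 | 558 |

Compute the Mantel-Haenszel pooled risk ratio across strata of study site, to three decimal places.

RR_MH = Σ(aᵢ·n₀ᵢ/nᵢ) / Σ(cᵢ·n₁ᵢ/nᵢ), with n₁ᵢ = aᵢ+bᵢ (exposed), n₀ᵢ = cᵢ+dᵢ (unexposed), nᵢ = n₁ᵢ+n₀ᵢ.
Stratum 1 (Site A): n₁ = 887, n₀ = 1740, n = 2627; a·n₀/n = 454·1740/2627 = 300.7080; c·n₁/n = 399·887/2627 = 134.7214
Stratum 2 (Site B): n₁ = 2565, n₀ = 1219, n = 3784; a·n₀/n = 2097·1219/3784 = 675.5399; c·n₁/n = 661·2565/3784 = 448.0616
RR_MH = (300.7080 + 675.5399) / (134.7214 + 448.0616) = 976.2479 / 582.7829 = 1.67515

1.675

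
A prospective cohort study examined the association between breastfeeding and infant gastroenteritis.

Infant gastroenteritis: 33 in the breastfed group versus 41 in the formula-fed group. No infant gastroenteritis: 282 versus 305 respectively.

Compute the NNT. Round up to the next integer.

Risk in treated group = 33/315 = 0.10476; risk in control = 41/346 = 0.11850.
Absolute risk reduction = 0.11850 − 0.10476 = 0.01374
NNT = 1 / ARR = 1 / 0.01374 = 72.806 → round up → 73

73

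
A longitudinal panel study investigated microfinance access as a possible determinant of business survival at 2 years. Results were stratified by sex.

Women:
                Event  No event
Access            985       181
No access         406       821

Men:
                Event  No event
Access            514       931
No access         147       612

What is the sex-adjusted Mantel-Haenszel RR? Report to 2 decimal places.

RR_MH = Σ(aᵢ·n₀ᵢ/nᵢ) / Σ(cᵢ·n₁ᵢ/nᵢ), with n₁ᵢ = aᵢ+bᵢ (exposed), n₀ᵢ = cᵢ+dᵢ (unexposed), nᵢ = n₁ᵢ+n₀ᵢ.
Stratum 1 (Women): n₁ = 1166, n₀ = 1227, n = 2393; a·n₀/n = 985·1227/2393 = 505.0543; c·n₁/n = 406·1166/2393 = 197.8253
Stratum 2 (Men): n₁ = 1445, n₀ = 759, n = 2204; a·n₀/n = 514·759/2204 = 177.0082; c·n₁/n = 147·1445/2204 = 96.3770
RR_MH = (505.0543 + 177.0082) / (197.8253 + 96.3770) = 682.0625 / 294.2024 = 2.31834

2.32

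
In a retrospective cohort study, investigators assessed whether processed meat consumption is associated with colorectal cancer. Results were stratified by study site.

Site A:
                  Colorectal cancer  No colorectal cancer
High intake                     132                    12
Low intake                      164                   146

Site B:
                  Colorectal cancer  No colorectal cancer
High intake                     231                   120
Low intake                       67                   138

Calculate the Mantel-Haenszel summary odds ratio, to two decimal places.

5.31

OR_MH = Σ(aᵢdᵢ/nᵢ) / Σ(bᵢcᵢ/nᵢ), where nᵢ is the stratum total.
Stratum 1 (Site A): n = 454; a·d/n = 132·146/454 = 42.4493; b·c/n = 12·164/454 = 4.3348
Stratum 2 (Site B): n = 556; a·d/n = 231·138/556 = 57.3345; b·c/n = 120·67/556 = 14.4604
OR_MH = (42.4493 + 57.3345) / (4.3348 + 14.4604) = 99.7839 / 18.7952 = 5.30900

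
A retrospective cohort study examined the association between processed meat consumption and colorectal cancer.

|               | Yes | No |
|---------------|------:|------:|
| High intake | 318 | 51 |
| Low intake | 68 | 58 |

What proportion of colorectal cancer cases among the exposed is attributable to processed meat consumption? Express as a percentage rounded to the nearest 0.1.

37.4

Cells: a = 318, b = 51, c = 68, d = 58.
Risk in exposed = 318/369 = 0.86179; risk in unexposed = 68/126 = 0.53968.
RR = 0.86179/0.53968 = 1.59684
AR% = (RR − 1)/RR × 100 = (1.59684 − 1)/1.59684 × 100 = 37.3765%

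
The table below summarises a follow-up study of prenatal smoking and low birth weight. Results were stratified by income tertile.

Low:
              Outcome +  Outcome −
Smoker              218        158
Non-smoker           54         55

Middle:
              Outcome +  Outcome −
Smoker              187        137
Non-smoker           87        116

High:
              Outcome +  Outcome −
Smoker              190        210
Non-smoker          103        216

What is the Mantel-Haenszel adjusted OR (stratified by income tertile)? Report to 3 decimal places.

1.749

OR_MH = Σ(aᵢdᵢ/nᵢ) / Σ(bᵢcᵢ/nᵢ), where nᵢ is the stratum total.
Stratum 1 (Low): n = 485; a·d/n = 218·55/485 = 24.7216; b·c/n = 158·54/485 = 17.5918
Stratum 2 (Middle): n = 527; a·d/n = 187·116/527 = 41.1613; b·c/n = 137·87/527 = 22.6167
Stratum 3 (High): n = 719; a·d/n = 190·216/719 = 57.0793; b·c/n = 210·103/719 = 30.0834
OR_MH = (24.7216 + 41.1613 + 57.0793) / (17.5918 + 22.6167 + 30.0834) = 122.9622 / 70.2919 = 1.74931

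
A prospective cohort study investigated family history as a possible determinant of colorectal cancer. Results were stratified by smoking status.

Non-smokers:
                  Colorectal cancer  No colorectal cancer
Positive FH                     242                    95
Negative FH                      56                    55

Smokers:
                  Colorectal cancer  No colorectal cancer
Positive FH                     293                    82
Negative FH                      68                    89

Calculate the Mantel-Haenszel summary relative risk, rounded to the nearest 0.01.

RR_MH = Σ(aᵢ·n₀ᵢ/nᵢ) / Σ(cᵢ·n₁ᵢ/nᵢ), with n₁ᵢ = aᵢ+bᵢ (exposed), n₀ᵢ = cᵢ+dᵢ (unexposed), nᵢ = n₁ᵢ+n₀ᵢ.
Stratum 1 (Non-smokers): n₁ = 337, n₀ = 111, n = 448; a·n₀/n = 242·111/448 = 59.9598; c·n₁/n = 56·337/448 = 42.1250
Stratum 2 (Smokers): n₁ = 375, n₀ = 157, n = 532; a·n₀/n = 293·157/532 = 86.4680; c·n₁/n = 68·375/532 = 47.9323
RR_MH = (59.9598 + 86.4680) / (42.1250 + 47.9323) = 146.4279 / 90.0573 = 1.62594

1.63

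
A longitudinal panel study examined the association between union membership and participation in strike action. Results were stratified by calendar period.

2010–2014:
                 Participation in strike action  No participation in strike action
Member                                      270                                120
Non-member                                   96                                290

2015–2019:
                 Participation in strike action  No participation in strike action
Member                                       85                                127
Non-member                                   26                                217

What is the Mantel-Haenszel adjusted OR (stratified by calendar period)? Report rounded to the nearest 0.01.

OR_MH = Σ(aᵢdᵢ/nᵢ) / Σ(bᵢcᵢ/nᵢ), where nᵢ is the stratum total.
Stratum 1 (2010–2014): n = 776; a·d/n = 270·290/776 = 100.9021; b·c/n = 120·96/776 = 14.8454
Stratum 2 (2015–2019): n = 455; a·d/n = 85·217/455 = 40.5385; b·c/n = 127·26/455 = 7.2571
OR_MH = (100.9021 + 40.5385) / (14.8454 + 7.2571) = 141.4405 / 22.1025 = 6.39930

6.40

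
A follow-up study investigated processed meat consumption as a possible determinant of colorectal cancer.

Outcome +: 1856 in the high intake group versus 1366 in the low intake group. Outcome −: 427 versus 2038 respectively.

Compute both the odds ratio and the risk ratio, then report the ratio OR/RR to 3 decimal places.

From the description: a = 1856, b = 427, c = 1366, d = 2038.
OR = (1856·2038)/(427·1366) = 3782528/583282 = 6.48490
Risk in exposed = 1856/2283 = 0.81297; risk in unexposed = 1366/3404 = 0.40129; RR = 2.02587
OR/RR = 6.48490 / 2.02587 = 3.20105
The outcome is not rare, so the OR lies further from 1 than the RR.

3.201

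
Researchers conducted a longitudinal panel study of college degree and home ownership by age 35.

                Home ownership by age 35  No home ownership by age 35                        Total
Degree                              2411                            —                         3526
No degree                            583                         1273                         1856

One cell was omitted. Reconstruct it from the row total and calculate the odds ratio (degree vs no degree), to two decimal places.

4.72

The missing cell is in the exposed row: 3526 − 2411 = 1115.
So a = 2411, b = 1115, c = 583, d = 1273.
OR = (a·d)/(b·c) = (2411 × 1273) / (1115 × 583) = 3069203 / 650045 = 4.72152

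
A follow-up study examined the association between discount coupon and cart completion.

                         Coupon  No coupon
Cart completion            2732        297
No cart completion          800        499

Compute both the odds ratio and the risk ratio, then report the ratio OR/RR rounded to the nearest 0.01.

Reading the table with exposure as columns: a = 2732 (Coupon, case), b = 800 (Coupon, non-case), c = 297 (No coupon, case), d = 499.
OR = (2732·499)/(800·297) = 1363268/237600 = 5.73766
Risk in exposed = 2732/3532 = 0.77350; risk in unexposed = 297/796 = 0.37312; RR = 2.07308
OR/RR = 5.73766 / 2.07308 = 2.76769
The outcome is not rare, so the OR lies further from 1 than the RR.

2.77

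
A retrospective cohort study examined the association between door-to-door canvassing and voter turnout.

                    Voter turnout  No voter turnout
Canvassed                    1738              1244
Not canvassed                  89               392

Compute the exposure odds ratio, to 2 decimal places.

6.15

Cells: a = 1738, b = 1244, c = 89, d = 392.
OR = (a·d)/(b·c) = (1738 × 392) / (1244 × 89) = 681296 / 110716 = 6.15355
The odds of voter turnout are about 6.15 times as high in the canvassed group.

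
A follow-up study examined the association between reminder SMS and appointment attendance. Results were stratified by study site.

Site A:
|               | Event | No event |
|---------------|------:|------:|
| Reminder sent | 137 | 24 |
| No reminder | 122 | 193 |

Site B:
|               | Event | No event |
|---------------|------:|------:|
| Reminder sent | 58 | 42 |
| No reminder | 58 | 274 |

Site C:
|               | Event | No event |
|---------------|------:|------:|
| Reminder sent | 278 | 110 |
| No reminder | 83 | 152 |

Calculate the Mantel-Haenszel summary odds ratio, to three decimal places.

OR_MH = Σ(aᵢdᵢ/nᵢ) / Σ(bᵢcᵢ/nᵢ), where nᵢ is the stratum total.
Stratum 1 (Site A): n = 476; a·d/n = 137·193/476 = 55.5483; b·c/n = 24·122/476 = 6.1513
Stratum 2 (Site B): n = 432; a·d/n = 58·274/432 = 36.7870; b·c/n = 42·58/432 = 5.6389
Stratum 3 (Site C): n = 623; a·d/n = 278·152/623 = 67.8266; b·c/n = 110·83/623 = 14.6549
OR_MH = (55.5483 + 36.7870 + 67.8266) / (6.1513 + 5.6389 + 14.6549) = 160.1620 / 26.4450 = 6.05641

6.056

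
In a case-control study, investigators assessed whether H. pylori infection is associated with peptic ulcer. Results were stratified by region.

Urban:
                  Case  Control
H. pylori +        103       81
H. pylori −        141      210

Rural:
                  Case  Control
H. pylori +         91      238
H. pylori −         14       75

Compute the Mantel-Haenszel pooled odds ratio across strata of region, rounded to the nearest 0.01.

1.94

OR_MH = Σ(aᵢdᵢ/nᵢ) / Σ(bᵢcᵢ/nᵢ), where nᵢ is the stratum total.
Stratum 1 (Urban): n = 535; a·d/n = 103·210/535 = 40.4299; b·c/n = 81·141/535 = 21.3477
Stratum 2 (Rural): n = 418; a·d/n = 91·75/418 = 16.3278; b·c/n = 238·14/418 = 7.9713
OR_MH = (40.4299 + 16.3278) / (21.3477 + 7.9713) = 56.7577 / 29.3190 = 1.93587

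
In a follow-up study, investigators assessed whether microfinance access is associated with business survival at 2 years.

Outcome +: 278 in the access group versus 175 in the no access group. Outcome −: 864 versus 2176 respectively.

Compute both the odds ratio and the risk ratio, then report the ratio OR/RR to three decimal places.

From the description: a = 278, b = 864, c = 175, d = 2176.
OR = (278·2176)/(864·175) = 604928/151200 = 4.00085
Risk in exposed = 278/1142 = 0.24343; risk in unexposed = 175/2351 = 0.07444; RR = 3.27034
OR/RR = 4.00085 / 3.27034 = 1.22337
The outcome is not rare, so the OR lies further from 1 than the RR.

1.223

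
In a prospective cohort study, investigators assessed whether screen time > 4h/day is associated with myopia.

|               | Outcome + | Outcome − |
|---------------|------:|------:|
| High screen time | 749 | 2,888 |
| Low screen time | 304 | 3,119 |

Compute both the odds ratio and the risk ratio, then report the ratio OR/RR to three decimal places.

Cells: a = 749, b = 2888, c = 304, d = 3119.
OR = (749·3119)/(2888·304) = 2336131/877952 = 2.66089
Risk in exposed = 749/3637 = 0.20594; risk in unexposed = 304/3423 = 0.08881; RR = 2.31885
OR/RR = 2.66089 / 2.31885 = 1.14751
The outcome is not rare, so the OR lies further from 1 than the RR.

1.148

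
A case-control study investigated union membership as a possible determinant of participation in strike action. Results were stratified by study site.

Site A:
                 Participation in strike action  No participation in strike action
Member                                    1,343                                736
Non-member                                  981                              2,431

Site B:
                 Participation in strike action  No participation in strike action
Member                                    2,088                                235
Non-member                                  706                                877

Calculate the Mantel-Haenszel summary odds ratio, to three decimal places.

6.113

OR_MH = Σ(aᵢdᵢ/nᵢ) / Σ(bᵢcᵢ/nᵢ), where nᵢ is the stratum total.
Stratum 1 (Site A): n = 5491; a·d/n = 1343·2431/5491 = 594.5789; b·c/n = 736·981/5491 = 131.4908
Stratum 2 (Site B): n = 3906; a·d/n = 2088·877/3906 = 468.8111; b·c/n = 235·706/3906 = 42.4757
OR_MH = (594.5789 + 468.8111) / (131.4908 + 42.4757) = 1063.3900 / 173.9665 = 6.11261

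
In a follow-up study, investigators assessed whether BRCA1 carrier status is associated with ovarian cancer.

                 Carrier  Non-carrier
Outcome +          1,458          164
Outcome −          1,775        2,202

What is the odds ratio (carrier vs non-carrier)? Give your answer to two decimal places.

Reading the table with exposure as columns: a = 1458 (Carrier, case), b = 1775 (Carrier, non-case), c = 164 (Non-carrier, case), d = 2202.
OR = (a·d)/(b·c) = (1458 × 2202) / (1775 × 164) = 3210516 / 291100 = 11.02891
The odds of ovarian cancer are about 11.03 times as high in the carrier group.

11.03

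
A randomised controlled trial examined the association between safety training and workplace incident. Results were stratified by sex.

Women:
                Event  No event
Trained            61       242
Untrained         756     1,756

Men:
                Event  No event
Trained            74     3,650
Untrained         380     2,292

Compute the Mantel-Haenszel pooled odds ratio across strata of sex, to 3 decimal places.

0.229

OR_MH = Σ(aᵢdᵢ/nᵢ) / Σ(bᵢcᵢ/nᵢ), where nᵢ is the stratum total.
Stratum 1 (Women): n = 2815; a·d/n = 61·1756/2815 = 38.0519; b·c/n = 242·756/2815 = 64.9918
Stratum 2 (Men): n = 6396; a·d/n = 74·2292/6396 = 26.5178; b·c/n = 3650·380/6396 = 216.8543
OR_MH = (38.0519 + 26.5178) / (64.9918 + 216.8543) = 64.5697 / 281.8461 = 0.22910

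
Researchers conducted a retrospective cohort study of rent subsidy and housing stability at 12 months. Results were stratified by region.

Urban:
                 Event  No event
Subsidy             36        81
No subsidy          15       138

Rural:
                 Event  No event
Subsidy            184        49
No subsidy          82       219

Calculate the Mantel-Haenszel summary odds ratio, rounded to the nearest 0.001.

7.806

OR_MH = Σ(aᵢdᵢ/nᵢ) / Σ(bᵢcᵢ/nᵢ), where nᵢ is the stratum total.
Stratum 1 (Urban): n = 270; a·d/n = 36·138/270 = 18.4000; b·c/n = 81·15/270 = 4.5000
Stratum 2 (Rural): n = 534; a·d/n = 184·219/534 = 75.4607; b·c/n = 49·82/534 = 7.5243
OR_MH = (18.4000 + 75.4607) / (4.5000 + 7.5243) = 93.8607 / 12.0243 = 7.80589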